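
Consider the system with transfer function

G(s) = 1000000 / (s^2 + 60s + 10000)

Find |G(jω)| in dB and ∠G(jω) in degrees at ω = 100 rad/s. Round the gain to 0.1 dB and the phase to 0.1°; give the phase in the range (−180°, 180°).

44.4 dB, -90.0°

At s = jω = j100:
quadratic: (j100)² + 60·j100 + 10000 = 0 + j6000 → |·| ≈ 6000, ∠ ≈ 90.00°
|G| = 1000000 / 6000 ≈ 166.67
Gain = 20 log₁₀(166.67) ≈ 44.44 dB
∠G = 0.00° − 90.00° = -90.00°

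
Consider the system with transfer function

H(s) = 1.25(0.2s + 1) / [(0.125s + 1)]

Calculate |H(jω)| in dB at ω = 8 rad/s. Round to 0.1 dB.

At ω = 8 rad/s:
zero (1 + j8·0.2) = 1 + j1.6 → |·| ≈ 1.8868, ∠ ≈ 57.99°
pole (1 + j8·0.125) = 1 + j1 → |·| ≈ 1.4142, ∠ ≈ 45.00°
|H| = 1.25 · 1.8868 / (1.4142) ≈ 1.6677
Gain = 20 log₁₀(1.6677) ≈ 4.44 dB

4.4 dB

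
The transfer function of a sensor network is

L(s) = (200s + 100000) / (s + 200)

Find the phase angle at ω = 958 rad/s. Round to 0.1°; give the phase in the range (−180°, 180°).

-15.8°

Substitute s = j958:
Numerator: 200(j958) + 100000 = 100000 + j191600
Denominator: (j958) + 200 = 200 + j958
|N| = √(100000² + 191600²) ≈ 2.1613e+05, ∠N ≈ 62.44°
|D| = √(200² + 958²) ≈ 978.65, ∠D ≈ 78.21°
∠L = 62.44° − 78.21° = -15.77°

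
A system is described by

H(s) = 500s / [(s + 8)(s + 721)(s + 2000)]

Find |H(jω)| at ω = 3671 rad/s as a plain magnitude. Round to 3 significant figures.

At s = jω = j3671:
zero at origin: s = j3671 → |·| = 3671, ∠ = 90.00°
pole (s+8): 8 + j3671 → |·| = √(8²+3671²) = √13476305 ≈ 3671, ∠ = arctan(3671/8) ≈ 89.88°
pole (s+721): 721 + j3671 → |·| = √(721²+3671²) = √13996082 ≈ 3741.1, ∠ = arctan(3671/721) ≈ 78.89°
pole (s+2000): 2000 + j3671 → |·| = √(2000²+3671²) = √17476241 ≈ 4180.5, ∠ = arctan(3671/2000) ≈ 61.42°
|H| = 500 · 3671 / 5.7413e+10 ≈ 3.197e-05

3.20e-05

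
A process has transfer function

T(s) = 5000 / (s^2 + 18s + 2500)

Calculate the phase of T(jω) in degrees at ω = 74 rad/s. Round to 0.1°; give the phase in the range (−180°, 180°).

-155.9°

At s = jω = j74:
quadratic: (j74)² + 18·j74 + 2500 = -2976 + j1332 → |·| ≈ 3260.5, ∠ ≈ 155.89°
∠T = 0.00° − 155.89° = -155.89°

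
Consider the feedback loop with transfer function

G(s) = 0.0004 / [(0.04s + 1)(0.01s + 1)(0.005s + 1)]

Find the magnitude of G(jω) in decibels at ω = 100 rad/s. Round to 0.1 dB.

At ω = 100 rad/s:
pole (1 + j100·0.04) = 1 + j4 → |·| ≈ 4.1231, ∠ ≈ 75.96°
pole (1 + j100·0.01) = 1 + j1 → |·| ≈ 1.4142, ∠ ≈ 45.00°
pole (1 + j100·0.005) = 1 + j0.5 → |·| ≈ 1.118, ∠ ≈ 26.57°
|G| = 0.0004 · 1 / (4.1231 · 1.4142 · 1.118) ≈ 6.136e-05
Gain = 20 log₁₀(6.136e-05) ≈ -84.24 dB

-84.2 dB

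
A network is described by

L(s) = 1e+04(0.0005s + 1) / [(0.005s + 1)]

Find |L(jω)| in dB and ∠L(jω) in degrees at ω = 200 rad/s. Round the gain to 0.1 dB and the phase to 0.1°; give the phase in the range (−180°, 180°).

77.0 dB, -39.3°

At ω = 200 rad/s:
zero (1 + j200·0.0005) = 1 + j0.1 → |·| ≈ 1.005, ∠ ≈ 5.71°
pole (1 + j200·0.005) = 1 + j1 → |·| ≈ 1.4142, ∠ ≈ 45.00°
|L| = 1e+04 · 1.005 / (1.4142) ≈ 7106.5
Gain = 20 log₁₀(7106.5) ≈ 77.03 dB
∠L = (5.71°) − (45.00°) = -39.29°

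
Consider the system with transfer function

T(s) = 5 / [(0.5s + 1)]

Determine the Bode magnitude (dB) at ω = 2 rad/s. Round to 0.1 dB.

At ω = 2 rad/s:
pole (1 + j2·0.5) = 1 + j1 → |·| ≈ 1.4142, ∠ ≈ 45.00°
|T| = 5 · 1 / (1.4142) ≈ 3.5356
Gain = 20 log₁₀(3.5356) ≈ 10.97 dB

11.0 dB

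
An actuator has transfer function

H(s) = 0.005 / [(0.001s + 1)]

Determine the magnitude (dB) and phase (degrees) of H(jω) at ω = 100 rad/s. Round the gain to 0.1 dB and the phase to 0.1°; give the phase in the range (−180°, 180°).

At ω = 100 rad/s:
pole (1 + j100·0.001) = 1 + j0.1 → |·| ≈ 1.005, ∠ ≈ 5.71°
|H| = 0.005 · 1 / (1.005) ≈ 0.0049751
Gain = 20 log₁₀(0.0049751) ≈ -46.06 dB
∠H = (0°) − (5.71°) = -5.71°

-46.1 dB, -5.7°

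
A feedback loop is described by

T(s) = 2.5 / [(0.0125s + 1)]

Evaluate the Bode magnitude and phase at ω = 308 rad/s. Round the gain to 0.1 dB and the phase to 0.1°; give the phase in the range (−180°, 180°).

At ω = 308 rad/s:
pole (1 + j308·0.0125) = 1 + j3.85 → |·| ≈ 3.9778, ∠ ≈ 75.44°
|T| = 2.5 · 1 / (3.9778) ≈ 0.62849
Gain = 20 log₁₀(0.62849) ≈ -4.03 dB
∠T = (0°) − (75.44°) = -75.44°

-4.0 dB, -75.4°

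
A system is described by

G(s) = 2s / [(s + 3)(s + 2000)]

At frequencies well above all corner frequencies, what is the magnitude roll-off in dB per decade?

Each pole contributes −20 dB/decade at high frequency; each zero contributes +20 dB/decade.
Net: 1 zero(s) − 2 pole(s) → -20 dB/decade.

-20 dB/decade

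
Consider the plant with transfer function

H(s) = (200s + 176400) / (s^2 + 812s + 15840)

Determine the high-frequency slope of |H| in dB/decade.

-20 dB/decade

Each pole contributes −20 dB/decade at high frequency; each zero contributes +20 dB/decade.
Net: 1 zero(s) − 2 pole(s) → -20 dB/decade.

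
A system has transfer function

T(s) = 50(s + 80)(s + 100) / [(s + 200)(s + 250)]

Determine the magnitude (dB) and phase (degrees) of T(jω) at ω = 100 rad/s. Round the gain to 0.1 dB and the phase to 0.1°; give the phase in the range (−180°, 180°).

At s = jω = j100:
zero (s+80): 80 + j100 → |·| = √(80²+100²) = √16400 ≈ 128.06, ∠ = arctan(100/80) ≈ 51.34°
zero (s+100): 100 + j100 → |·| = √(100²+100²) = √20000 ≈ 141.42, ∠ = arctan(100/100) ≈ 45.00°
pole (s+200): 200 + j100 → |·| = √(200²+100²) = √50000 ≈ 223.61, ∠ = arctan(100/200) ≈ 26.57°
pole (s+250): 250 + j100 → |·| = √(250²+100²) = √72500 ≈ 269.26, ∠ = arctan(100/250) ≈ 21.80°
|T| = 50 · 18110 / 60209 ≈ 15.039
Gain = 20 log₁₀(15.039) ≈ 23.54 dB
∠T = 96.34° − 48.37° = 47.97°

23.5 dB, 48.0°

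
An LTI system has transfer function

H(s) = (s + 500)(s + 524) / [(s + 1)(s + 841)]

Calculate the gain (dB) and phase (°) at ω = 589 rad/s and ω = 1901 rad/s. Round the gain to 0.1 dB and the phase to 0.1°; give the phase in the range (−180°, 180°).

ω = 589: 0.1 dB, -26.9°; ω = 1901: -0.2 dB, -6.3°

At s = jω = j589:
zero (s+500): 500 + j589 → |·| = √(500²+589²) = √596921 ≈ 772.61, ∠ = arctan(589/500) ≈ 49.67°
zero (s+524): 524 + j589 → |·| = √(524²+589²) = √621497 ≈ 788.35, ∠ = arctan(589/524) ≈ 48.34°
pole (s+1): 1 + j589 → |·| = √(1²+589²) = √346922 ≈ 589, ∠ = arctan(589/1) ≈ 89.90°
pole (s+841): 841 + j589 → |·| = √(841²+589²) = √1054202 ≈ 1026.7, ∠ = arctan(589/841) ≈ 35.01°
|H| = 1 · 6.0909e+05 / 6.0473e+05 ≈ 1.0072
Gain = 20 log₁₀(1.0072) ≈ 0.06 dB
∠H = 98.01° − 124.91° = -26.90°

At s = jω = j1901:
zero (s+500): 500 + j1901 → |·| = √(500²+1901²) = √3863801 ≈ 1965.7, ∠ = arctan(1901/500) ≈ 75.26°
zero (s+524): 524 + j1901 → |·| = √(524²+1901²) = √3888377 ≈ 1971.9, ∠ = arctan(1901/524) ≈ 74.59°
pole (s+1): 1 + j1901 → |·| = √(1²+1901²) = √3613802 ≈ 1901, ∠ = arctan(1901/1) ≈ 89.97°
pole (s+841): 841 + j1901 → |·| = √(841²+1901²) = √4321082 ≈ 2078.7, ∠ = arctan(1901/841) ≈ 66.14°
|H| = 1 · 3.8762e+06 / 3.9516e+06 ≈ 0.98092
Gain = 20 log₁₀(0.98092) ≈ -0.17 dB
∠H = 149.85° − 156.11° = -6.26°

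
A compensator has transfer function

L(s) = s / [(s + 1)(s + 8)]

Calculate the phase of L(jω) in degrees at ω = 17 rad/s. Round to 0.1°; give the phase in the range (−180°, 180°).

At s = jω = j17:
zero at origin: s = j17 → |·| = 17, ∠ = 90.00°
pole (s+1): 1 + j17 → |·| = √(1²+17²) = √290 ≈ 17.029, ∠ = arctan(17/1) ≈ 86.63°
pole (s+8): 8 + j17 → |·| = √(8²+17²) = √353 ≈ 18.788, ∠ = arctan(17/8) ≈ 64.80°
∠L = 90.00° − 151.43° = -61.43°

-61.4°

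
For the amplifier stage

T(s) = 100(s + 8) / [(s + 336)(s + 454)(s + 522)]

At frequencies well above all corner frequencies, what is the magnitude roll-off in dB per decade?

-40 dB/decade

Each pole contributes −20 dB/decade at high frequency; each zero contributes +20 dB/decade.
Net: 1 zero(s) − 3 pole(s) → -40 dB/decade.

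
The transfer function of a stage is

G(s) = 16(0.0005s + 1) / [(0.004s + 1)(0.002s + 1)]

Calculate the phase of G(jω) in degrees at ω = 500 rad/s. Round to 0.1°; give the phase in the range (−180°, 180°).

-94.4°

At ω = 500 rad/s:
zero (1 + j500·0.0005) = 1 + j0.25 → |·| ≈ 1.0308, ∠ ≈ 14.04°
pole (1 + j500·0.004) = 1 + j2 → |·| ≈ 2.2361, ∠ ≈ 63.43°
pole (1 + j500·0.002) = 1 + j1 → |·| ≈ 1.4142, ∠ ≈ 45.00°
∠G = (14.04°) − (63.43° + 45.00°) = -94.39°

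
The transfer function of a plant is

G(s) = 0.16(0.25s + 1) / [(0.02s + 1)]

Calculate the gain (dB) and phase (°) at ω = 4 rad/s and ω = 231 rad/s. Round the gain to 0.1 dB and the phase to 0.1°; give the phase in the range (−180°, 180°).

ω = 4: -12.9 dB, 40.4°; ω = 231: 5.8 dB, 11.2°

At ω = 4 rad/s:
zero (1 + j4·0.25) = 1 + j1 → |·| ≈ 1.4142, ∠ ≈ 45.00°
pole (1 + j4·0.02) = 1 + j0.08 → |·| ≈ 1.0032, ∠ ≈ 4.57°
|G| = 0.16 · 1.4142 / (1.0032) ≈ 0.22555
Gain = 20 log₁₀(0.22555) ≈ -12.94 dB
∠G = (45.00°) − (4.57°) = 40.43°

At ω = 231 rad/s:
zero (1 + j231·0.25) = 1 + j57.75 → |·| ≈ 57.759, ∠ ≈ 89.01°
pole (1 + j231·0.02) = 1 + j4.62 → |·| ≈ 4.727, ∠ ≈ 77.79°
|G| = 0.16 · 57.759 / (4.727) ≈ 1.955
Gain = 20 log₁₀(1.955) ≈ 5.82 dB
∠G = (89.01°) − (77.79°) = 11.22°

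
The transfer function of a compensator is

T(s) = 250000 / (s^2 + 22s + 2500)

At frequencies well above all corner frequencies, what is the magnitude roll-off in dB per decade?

Each pole contributes −20 dB/decade at high frequency; each zero contributes +20 dB/decade.
Net: 0 zero(s) − 2 pole(s) → -40 dB/decade.

-40 dB/decade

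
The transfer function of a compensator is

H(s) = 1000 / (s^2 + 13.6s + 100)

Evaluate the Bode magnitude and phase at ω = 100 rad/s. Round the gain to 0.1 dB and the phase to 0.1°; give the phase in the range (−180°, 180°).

-20.0 dB, -172.2°

At s = jω = j100:
quadratic: (j100)² + 13.6·j100 + 100 = -9900 + j1360 → |·| ≈ 9993, ∠ ≈ 172.18°
|H| = 1000 / 9993 ≈ 0.10007
Gain = 20 log₁₀(0.10007) ≈ -19.99 dB
∠H = 0.00° − 172.18° = -172.18°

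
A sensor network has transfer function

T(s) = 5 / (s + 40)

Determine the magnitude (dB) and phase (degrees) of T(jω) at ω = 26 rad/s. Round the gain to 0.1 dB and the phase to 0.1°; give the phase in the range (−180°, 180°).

-19.6 dB, -33.0°

At s = jω = j26:
pole (s+40): 40 + j26 → |·| = √(40²+26²) = √2276 ≈ 47.707, ∠ = arctan(26/40) ≈ 33.02°
|T| = 5 / 47.707 ≈ 0.10481
Gain = 20 log₁₀(0.10481) ≈ -19.59 dB
∠T = 0.00° − 33.02° = -33.02°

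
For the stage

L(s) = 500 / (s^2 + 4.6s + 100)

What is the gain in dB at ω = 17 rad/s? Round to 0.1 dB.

7.8 dB

At s = jω = j17:
quadratic: (j17)² + 4.6·j17 + 100 = -189 + j78.2 → |·| ≈ 204.54, ∠ ≈ 157.52°
|L| = 500 / 204.54 ≈ 2.4445
Gain = 20 log₁₀(2.4445) ≈ 7.76 dB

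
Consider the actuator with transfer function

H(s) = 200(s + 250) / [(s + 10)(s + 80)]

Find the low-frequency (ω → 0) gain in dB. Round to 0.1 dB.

H(0) = 200·250 / (10·80) = 62.5
20 log₁₀(62.5) ≈ 35.92 dB

35.9 dB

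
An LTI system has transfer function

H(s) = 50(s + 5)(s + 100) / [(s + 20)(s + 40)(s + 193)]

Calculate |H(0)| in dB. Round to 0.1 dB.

-15.8 dB

H(0) = 50·5·100 / (20·40·193) ≈ 0.16192
20 log₁₀(0.16192) ≈ -15.81 dB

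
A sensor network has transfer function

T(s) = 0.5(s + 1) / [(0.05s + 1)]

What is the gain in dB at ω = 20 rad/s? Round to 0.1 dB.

17.0 dB

At ω = 20 rad/s:
zero (1 + j20·1) = 1 + j20 → |·| ≈ 20.025, ∠ ≈ 87.14°
pole (1 + j20·0.05) = 1 + j1 → |·| ≈ 1.4142, ∠ ≈ 45.00°
|T| = 0.5 · 20.025 / (1.4142) ≈ 7.08
Gain = 20 log₁₀(7.08) ≈ 17.00 dB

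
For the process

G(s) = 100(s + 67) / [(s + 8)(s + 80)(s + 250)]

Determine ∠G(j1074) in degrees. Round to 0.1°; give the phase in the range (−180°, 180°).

At s = jω = j1074:
zero (s+67): 67 + j1074 → |·| = √(67²+1074²) = √1157965 ≈ 1076.1, ∠ = arctan(1074/67) ≈ 86.43°
pole (s+8): 8 + j1074 → |·| = √(8²+1074²) = √1153540 ≈ 1074, ∠ = arctan(1074/8) ≈ 89.57°
pole (s+80): 80 + j1074 → |·| = √(80²+1074²) = √1159876 ≈ 1077, ∠ = arctan(1074/80) ≈ 85.74°
pole (s+250): 250 + j1074 → |·| = √(250²+1074²) = √1215976 ≈ 1102.7, ∠ = arctan(1074/250) ≈ 76.90°
∠G = 86.43° − 252.21° = -165.78°

-165.8°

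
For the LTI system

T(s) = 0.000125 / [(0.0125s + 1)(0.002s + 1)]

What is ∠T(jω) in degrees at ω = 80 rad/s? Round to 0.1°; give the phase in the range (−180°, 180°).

-54.1°

At ω = 80 rad/s:
pole (1 + j80·0.0125) = 1 + j1 → |·| ≈ 1.4142, ∠ ≈ 45.00°
pole (1 + j80·0.002) = 1 + j0.16 → |·| ≈ 1.0127, ∠ ≈ 9.09°
∠T = (0°) − (45.00° + 9.09°) = -54.09°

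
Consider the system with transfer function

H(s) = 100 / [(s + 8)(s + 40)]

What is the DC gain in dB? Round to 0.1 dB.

H(0) = 100 / (8·40) = 0.3125
20 log₁₀(0.3125) ≈ -10.10 dB

-10.1 dB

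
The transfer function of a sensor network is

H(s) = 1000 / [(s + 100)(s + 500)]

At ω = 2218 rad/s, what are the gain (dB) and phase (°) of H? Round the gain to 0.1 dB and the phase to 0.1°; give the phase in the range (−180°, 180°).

At s = jω = j2218:
pole (s+100): 100 + j2218 → |·| = √(100²+2218²) = √4929524 ≈ 2220.3, ∠ = arctan(2218/100) ≈ 87.42°
pole (s+500): 500 + j2218 → |·| = √(500²+2218²) = √5169524 ≈ 2273.7, ∠ = arctan(2218/500) ≈ 77.30°
|H| = 1000 / 5.0483e+06 ≈ 0.00019809
Gain = 20 log₁₀(0.00019809) ≈ -74.06 dB
∠H = 0.00° − 164.72° = -164.72°

-74.1 dB, -164.7°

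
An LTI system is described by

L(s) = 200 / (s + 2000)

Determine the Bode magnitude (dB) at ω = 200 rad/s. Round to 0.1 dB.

-20.0 dB

At s = jω = j200:
pole (s+2000): 2000 + j200 → |·| = √(2000²+200²) = √4040000 ≈ 2010, ∠ = arctan(200/2000) ≈ 5.71°
|L| = 200 / 2010 ≈ 0.099502
Gain = 20 log₁₀(0.099502) ≈ -20.04 dB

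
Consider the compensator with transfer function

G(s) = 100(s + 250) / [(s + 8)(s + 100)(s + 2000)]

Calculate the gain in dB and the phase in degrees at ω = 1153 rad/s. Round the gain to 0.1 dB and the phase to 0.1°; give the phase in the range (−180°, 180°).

-88.3 dB, -126.8°

At s = jω = j1153:
zero (s+250): 250 + j1153 → |·| = √(250²+1153²) = √1391909 ≈ 1179.8, ∠ = arctan(1153/250) ≈ 77.77°
pole (s+8): 8 + j1153 → |·| = √(8²+1153²) = √1329473 ≈ 1153, ∠ = arctan(1153/8) ≈ 89.60°
pole (s+100): 100 + j1153 → |·| = √(100²+1153²) = √1339409 ≈ 1157.3, ∠ = arctan(1153/100) ≈ 85.04°
pole (s+2000): 2000 + j1153 → |·| = √(2000²+1153²) = √5329409 ≈ 2308.6, ∠ = arctan(1153/2000) ≈ 29.96°
|G| = 100 · 1179.8 / 3.0805e+09 ≈ 3.8299e-05
Gain = 20 log₁₀(3.8299e-05) ≈ -88.34 dB
∠G = 77.77° − 204.60° = -126.83°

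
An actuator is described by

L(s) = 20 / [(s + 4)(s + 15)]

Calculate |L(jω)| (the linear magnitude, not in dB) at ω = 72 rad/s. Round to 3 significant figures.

0.00377

At s = jω = j72:
pole (s+4): 4 + j72 → |·| = √(4²+72²) = √5200 ≈ 72.111, ∠ = arctan(72/4) ≈ 86.82°
pole (s+15): 15 + j72 → |·| = √(15²+72²) = √5409 ≈ 73.546, ∠ = arctan(72/15) ≈ 78.23°
|L| = 20 / 5303.5 ≈ 0.0037711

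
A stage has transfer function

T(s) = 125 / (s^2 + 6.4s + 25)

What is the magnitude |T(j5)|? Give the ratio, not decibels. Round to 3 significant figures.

At s = jω = j5:
quadratic: (j5)² + 6.4·j5 + 25 = 0 + j32 → |·| ≈ 32, ∠ ≈ 90.00°
|T| = 125 / 32 ≈ 3.9062

3.91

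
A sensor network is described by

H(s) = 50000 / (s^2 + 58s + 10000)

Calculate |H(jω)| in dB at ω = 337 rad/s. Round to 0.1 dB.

At s = jω = j337:
quadratic: (j337)² + 58·j337 + 10000 = -103569 + j19546 → |·| ≈ 1.054e+05, ∠ ≈ 169.31°
|H| = 50000 / 1.054e+05 ≈ 0.47438
Gain = 20 log₁₀(0.47438) ≈ -6.48 dB

-6.5 dB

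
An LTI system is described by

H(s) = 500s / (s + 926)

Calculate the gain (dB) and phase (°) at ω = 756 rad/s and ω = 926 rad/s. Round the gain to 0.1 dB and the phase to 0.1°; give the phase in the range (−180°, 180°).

At s = jω = j756:
zero at origin: s = j756 → |·| = 756, ∠ = 90.00°
pole (s+926): 926 + j756 → |·| = √(926²+756²) = √1429012 ≈ 1195.4, ∠ = arctan(756/926) ≈ 39.23°
|H| = 500 · 756 / 1195.4 ≈ 316.21
Gain = 20 log₁₀(316.21) ≈ 50.00 dB
∠H = 90.00° − 39.23° = 50.77°

At s = jω = j926:
zero at origin: s = j926 → |·| = 926, ∠ = 90.00°
pole (s+926): 926 + j926 → |·| = √(926²+926²) = √1714952 ≈ 1309.6, ∠ = arctan(926/926) ≈ 45.00°
|H| = 500 · 926 / 1309.6 ≈ 353.54
Gain = 20 log₁₀(353.54) ≈ 50.97 dB
∠H = 90.00° − 45.00° = 45.00°

ω = 756: 50.0 dB, 50.8°; ω = 926: 51.0 dB, 45.0°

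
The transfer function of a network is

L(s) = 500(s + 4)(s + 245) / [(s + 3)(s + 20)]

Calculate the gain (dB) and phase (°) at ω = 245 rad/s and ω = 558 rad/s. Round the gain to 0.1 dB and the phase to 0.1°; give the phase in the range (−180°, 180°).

At s = jω = j245:
zero (s+4): 4 + j245 → |·| = √(4²+245²) = √60041 ≈ 245.03, ∠ = arctan(245/4) ≈ 89.06°
zero (s+245): 245 + j245 → |·| = √(245²+245²) = √120050 ≈ 346.48, ∠ = arctan(245/245) ≈ 45.00°
pole (s+3): 3 + j245 → |·| = √(3²+245²) = √60034 ≈ 245.02, ∠ = arctan(245/3) ≈ 89.30°
pole (s+20): 20 + j245 → |·| = √(20²+245²) = √60425 ≈ 245.81, ∠ = arctan(245/20) ≈ 85.33°
|L| = 500 · 84898 / 60228 ≈ 704.81
Gain = 20 log₁₀(704.81) ≈ 56.96 dB
∠L = 134.06° − 174.63° = -40.57°

At s = jω = j558:
zero (s+4): 4 + j558 → |·| = √(4²+558²) = √311380 ≈ 558.01, ∠ = arctan(558/4) ≈ 89.59°
zero (s+245): 245 + j558 → |·| = √(245²+558²) = √371389 ≈ 609.42, ∠ = arctan(558/245) ≈ 66.30°
pole (s+3): 3 + j558 → |·| = √(3²+558²) = √311373 ≈ 558.01, ∠ = arctan(558/3) ≈ 89.69°
pole (s+20): 20 + j558 → |·| = √(20²+558²) = √311764 ≈ 558.36, ∠ = arctan(558/20) ≈ 87.95°
|L| = 500 · 3.4006e+05 / 3.1157e+05 ≈ 545.72
Gain = 20 log₁₀(545.72) ≈ 54.74 dB
∠L = 155.89° − 177.64° = -21.75°

ω = 245: 57.0 dB, -40.6°; ω = 558: 54.7 dB, -21.8°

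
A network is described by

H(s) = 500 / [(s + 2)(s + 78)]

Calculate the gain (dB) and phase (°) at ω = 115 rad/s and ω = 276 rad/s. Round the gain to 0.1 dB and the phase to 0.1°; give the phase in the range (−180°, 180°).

ω = 115: -30.1 dB, -144.9°; ω = 276: -44.0 dB, -163.8°

At s = jω = j115:
pole (s+2): 2 + j115 → |·| = √(2²+115²) = √13229 ≈ 115.02, ∠ = arctan(115/2) ≈ 89.00°
pole (s+78): 78 + j115 → |·| = √(78²+115²) = √19309 ≈ 138.96, ∠ = arctan(115/78) ≈ 55.85°
|H| = 500 / 15983 ≈ 0.031283
Gain = 20 log₁₀(0.031283) ≈ -30.09 dB
∠H = 0.00° − 144.85° = -144.85°

At s = jω = j276:
pole (s+2): 2 + j276 → |·| = √(2²+276²) = √76180 ≈ 276.01, ∠ = arctan(276/2) ≈ 89.58°
pole (s+78): 78 + j276 → |·| = √(78²+276²) = √82260 ≈ 286.81, ∠ = arctan(276/78) ≈ 74.22°
|H| = 500 / 79162 ≈ 0.0063162
Gain = 20 log₁₀(0.0063162) ≈ -43.99 dB
∠H = 0.00° − 163.80° = -163.80°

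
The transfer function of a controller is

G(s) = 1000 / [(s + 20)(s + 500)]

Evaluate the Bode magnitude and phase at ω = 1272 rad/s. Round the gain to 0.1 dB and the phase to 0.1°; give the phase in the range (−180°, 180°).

At s = jω = j1272:
pole (s+20): 20 + j1272 → |·| = √(20²+1272²) = √1618384 ≈ 1272.2, ∠ = arctan(1272/20) ≈ 89.10°
pole (s+500): 500 + j1272 → |·| = √(500²+1272²) = √1867984 ≈ 1366.7, ∠ = arctan(1272/500) ≈ 68.54°
|G| = 1000 / 1.7387e+06 ≈ 0.00057514
Gain = 20 log₁₀(0.00057514) ≈ -64.80 dB
∠G = 0.00° − 157.64° = -157.64°

-64.8 dB, -157.6°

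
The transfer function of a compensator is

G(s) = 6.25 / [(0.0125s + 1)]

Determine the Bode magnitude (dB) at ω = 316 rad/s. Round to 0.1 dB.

At ω = 316 rad/s:
pole (1 + j316·0.0125) = 1 + j3.95 → |·| ≈ 4.0746, ∠ ≈ 75.79°
|G| = 6.25 · 1 / (4.0746) ≈ 1.5339
Gain = 20 log₁₀(1.5339) ≈ 3.72 dB

3.7 dB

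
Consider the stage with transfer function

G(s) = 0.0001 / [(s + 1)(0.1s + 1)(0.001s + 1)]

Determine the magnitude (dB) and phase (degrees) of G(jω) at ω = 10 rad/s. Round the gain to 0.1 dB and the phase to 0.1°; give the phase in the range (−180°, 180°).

-103.1 dB, -129.9°

At ω = 10 rad/s:
pole (1 + j10·1) = 1 + j10 → |·| ≈ 10.05, ∠ ≈ 84.29°
pole (1 + j10·0.1) = 1 + j1 → |·| ≈ 1.4142, ∠ ≈ 45.00°
pole (1 + j10·0.001) = 1 + j0.01 → |·| ≈ 1, ∠ ≈ 0.57°
|G| = 0.0001 · 1 / (10.05 · 1.4142 · 1) ≈ 7.036e-06
Gain = 20 log₁₀(7.036e-06) ≈ -103.05 dB
∠G = (0°) − (84.29° + 45.00° + 0.57°) = -129.86°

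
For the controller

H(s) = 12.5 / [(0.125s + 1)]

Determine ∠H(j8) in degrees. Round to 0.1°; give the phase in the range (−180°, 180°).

At ω = 8 rad/s:
pole (1 + j8·0.125) = 1 + j1 → |·| ≈ 1.4142, ∠ ≈ 45.00°
∠H = (0°) − (45.00°) = -45.00°

-45.0°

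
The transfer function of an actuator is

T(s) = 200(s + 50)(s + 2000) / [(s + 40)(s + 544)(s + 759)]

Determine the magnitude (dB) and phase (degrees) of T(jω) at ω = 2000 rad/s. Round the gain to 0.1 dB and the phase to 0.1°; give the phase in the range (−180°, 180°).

At s = jω = j2000:
zero (s+50): 50 + j2000 → |·| = √(50²+2000²) = √4002500 ≈ 2000.6, ∠ = arctan(2000/50) ≈ 88.57°
zero (s+2000): 2000 + j2000 → |·| = √(2000²+2000²) = √8000000 ≈ 2828.4, ∠ = arctan(2000/2000) ≈ 45.00°
pole (s+40): 40 + j2000 → |·| = √(40²+2000²) = √4001600 ≈ 2000.4, ∠ = arctan(2000/40) ≈ 88.85°
pole (s+544): 544 + j2000 → |·| = √(544²+2000²) = √4295936 ≈ 2072.7, ∠ = arctan(2000/544) ≈ 74.78°
pole (s+759): 759 + j2000 → |·| = √(759²+2000²) = √4576081 ≈ 2139.2, ∠ = arctan(2000/759) ≈ 69.22°
|T| = 200 · 5.6585e+06 / 8.8696e+09 ≈ 0.12759
Gain = 20 log₁₀(0.12759) ≈ -17.88 dB
∠T = 133.57° − 232.85° = -99.28°

-17.9 dB, -99.3°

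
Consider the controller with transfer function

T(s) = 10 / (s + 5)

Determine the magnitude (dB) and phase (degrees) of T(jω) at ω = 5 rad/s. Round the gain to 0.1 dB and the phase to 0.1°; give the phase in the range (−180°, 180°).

Substitute s = j5:
Numerator: 10 = 10 + j0
Denominator: (j5) + 5 = 5 + j5
|N| = √(10² + 0²) ≈ 10, ∠N ≈ 0.00°
|D| = √(5² + 5²) ≈ 7.0711, ∠D ≈ 45.00°
|T| = 10 / 7.0711 ≈ 1.4142
Gain = 20 log₁₀(1.4142) ≈ 3.01 dB
∠T = 0.00° − 45.00° = -45.00°

3.0 dB, -45.0°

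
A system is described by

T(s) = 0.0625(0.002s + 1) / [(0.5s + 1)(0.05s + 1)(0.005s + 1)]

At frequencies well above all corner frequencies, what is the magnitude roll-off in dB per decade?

Each pole contributes −20 dB/decade at high frequency; each zero contributes +20 dB/decade.
Net: 1 zero(s) − 3 pole(s) → -40 dB/decade.

-40 dB/decade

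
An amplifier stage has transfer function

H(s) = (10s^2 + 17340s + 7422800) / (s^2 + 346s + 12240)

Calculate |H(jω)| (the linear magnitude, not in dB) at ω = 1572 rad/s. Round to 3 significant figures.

Substitute s = j1572:
Numerator: 10(j1572)^2 + 17340(j1572) + 7422800 = -17289040 + j27258480
Denominator: (j1572)^2 + 346(j1572) + 12240 = -2458944 + j543912
|N| = √(17289040² + 27258480²) ≈ 3.2279e+07, ∠N ≈ 122.39°
|D| = √(2458944² + 543912²) ≈ 2.5184e+06, ∠D ≈ 167.53°
|H| = 3.2279e+07 / 2.5184e+06 ≈ 12.817

12.8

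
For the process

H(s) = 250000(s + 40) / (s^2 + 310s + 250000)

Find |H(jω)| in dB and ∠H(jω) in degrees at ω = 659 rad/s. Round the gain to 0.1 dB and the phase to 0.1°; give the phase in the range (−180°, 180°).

At s = jω = j659:
zero (s+40): 40 + j659 → |·| = √(40²+659²) = √435881 ≈ 660.21, ∠ = arctan(659/40) ≈ 86.53°
quadratic: (j659)² + 310·j659 + 250000 = -184281 + j204290 → |·| ≈ 2.7513e+05, ∠ ≈ 132.05°
|H| = 250000 · 660.21 / 2.7513e+05 ≈ 599.91
Gain = 20 log₁₀(599.91) ≈ 55.56 dB
∠H = 86.53° − 132.05° = -45.52°

55.6 dB, -45.5°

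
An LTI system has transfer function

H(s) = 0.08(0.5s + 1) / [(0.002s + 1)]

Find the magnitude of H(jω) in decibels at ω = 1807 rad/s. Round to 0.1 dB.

25.7 dB

At ω = 1807 rad/s:
zero (1 + j1807·0.5) = 1 + j903.5 → |·| ≈ 903.5, ∠ ≈ 89.94°
pole (1 + j1807·0.002) = 1 + j3.614 → |·| ≈ 3.7498, ∠ ≈ 74.53°
|H| = 0.08 · 903.5 / (3.7498) ≈ 19.276
Gain = 20 log₁₀(19.276) ≈ 25.70 dB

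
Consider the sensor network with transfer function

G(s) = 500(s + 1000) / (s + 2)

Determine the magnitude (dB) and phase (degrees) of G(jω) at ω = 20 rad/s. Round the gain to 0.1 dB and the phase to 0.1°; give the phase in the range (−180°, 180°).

87.9 dB, -83.1°

At s = jω = j20:
zero (s+1000): 1000 + j20 → |·| = √(1000²+20²) = √1000400 ≈ 1000.2, ∠ = arctan(20/1000) ≈ 1.15°
pole (s+2): 2 + j20 → |·| = √(2²+20²) = √404 ≈ 20.1, ∠ = arctan(20/2) ≈ 84.29°
|G| = 500 · 1000.2 / 20.1 ≈ 24881
Gain = 20 log₁₀(24881) ≈ 87.92 dB
∠G = 1.15° − 84.29° = -83.14°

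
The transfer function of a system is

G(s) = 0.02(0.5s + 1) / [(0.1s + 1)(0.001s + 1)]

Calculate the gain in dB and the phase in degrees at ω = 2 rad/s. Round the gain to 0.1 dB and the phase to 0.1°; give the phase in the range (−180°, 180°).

At ω = 2 rad/s:
zero (1 + j2·0.5) = 1 + j1 → |·| ≈ 1.4142, ∠ ≈ 45.00°
pole (1 + j2·0.1) = 1 + j0.2 → |·| ≈ 1.0198, ∠ ≈ 11.31°
pole (1 + j2·0.001) = 1 + j0.002 → |·| ≈ 1, ∠ ≈ 0.11°
|G| = 0.02 · 1.4142 / (1.0198 · 1) ≈ 0.027735
Gain = 20 log₁₀(0.027735) ≈ -31.14 dB
∠G = (45.00°) − (11.31° + 0.11°) = 33.58°

-31.1 dB, 33.6°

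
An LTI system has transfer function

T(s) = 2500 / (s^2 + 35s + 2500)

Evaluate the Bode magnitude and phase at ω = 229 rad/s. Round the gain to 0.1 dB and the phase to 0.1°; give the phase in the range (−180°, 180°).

-26.1 dB, -170.9°

At s = jω = j229:
quadratic: (j229)² + 35·j229 + 2500 = -49941 + j8015 → |·| ≈ 50580, ∠ ≈ 170.88°
|T| = 2500 / 50580 ≈ 0.049427
Gain = 20 log₁₀(0.049427) ≈ -26.12 dB
∠T = 0.00° − 170.88° = -170.88°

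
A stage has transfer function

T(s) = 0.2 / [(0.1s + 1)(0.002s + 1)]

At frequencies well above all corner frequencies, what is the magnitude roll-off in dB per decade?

Each pole contributes −20 dB/decade at high frequency; each zero contributes +20 dB/decade.
Net: 0 zero(s) − 2 pole(s) → -40 dB/decade.

-40 dB/decade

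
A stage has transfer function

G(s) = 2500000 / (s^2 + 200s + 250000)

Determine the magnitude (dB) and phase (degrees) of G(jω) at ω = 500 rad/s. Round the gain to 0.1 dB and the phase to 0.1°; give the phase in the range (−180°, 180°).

28.0 dB, -90.0°

At s = jω = j500:
quadratic: (j500)² + 200·j500 + 250000 = 0 + j100000 → |·| ≈ 1e+05, ∠ ≈ 90.00°
|G| = 2500000 / 1e+05 ≈ 25
Gain = 20 log₁₀(25) ≈ 27.96 dB
∠G = 0.00° − 90.00° = -90.00°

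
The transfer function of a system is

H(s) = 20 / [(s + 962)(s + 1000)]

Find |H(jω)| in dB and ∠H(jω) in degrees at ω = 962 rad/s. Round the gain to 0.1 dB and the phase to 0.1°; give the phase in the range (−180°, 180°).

-99.5 dB, -88.9°

At s = jω = j962:
pole (s+962): 962 + j962 → |·| = √(962²+962²) = √1850888 ≈ 1360.5, ∠ = arctan(962/962) ≈ 45.00°
pole (s+1000): 1000 + j962 → |·| = √(1000²+962²) = √1925444 ≈ 1387.6, ∠ = arctan(962/1000) ≈ 43.89°
|H| = 20 / 1.8878e+06 ≈ 1.0594e-05
Gain = 20 log₁₀(1.0594e-05) ≈ -99.50 dB
∠H = 0.00° − 88.89° = -88.89°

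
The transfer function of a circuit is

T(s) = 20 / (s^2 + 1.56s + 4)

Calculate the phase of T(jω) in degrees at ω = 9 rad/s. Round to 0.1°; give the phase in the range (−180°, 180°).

-169.7°

At s = jω = j9:
quadratic: (j9)² + 1.56·j9 + 4 = -77 + j14.04 → |·| ≈ 78.27, ∠ ≈ 169.67°
∠T = 0.00° − 169.67° = -169.67°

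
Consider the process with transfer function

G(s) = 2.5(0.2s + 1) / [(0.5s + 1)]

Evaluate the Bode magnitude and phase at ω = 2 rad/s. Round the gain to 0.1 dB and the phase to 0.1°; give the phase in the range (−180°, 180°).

At ω = 2 rad/s:
zero (1 + j2·0.2) = 1 + j0.4 → |·| ≈ 1.077, ∠ ≈ 21.80°
pole (1 + j2·0.5) = 1 + j1 → |·| ≈ 1.4142, ∠ ≈ 45.00°
|G| = 2.5 · 1.077 / (1.4142) ≈ 1.9039
Gain = 20 log₁₀(1.9039) ≈ 5.59 dB
∠G = (21.80°) − (45.00°) = -23.20°

5.6 dB, -23.2°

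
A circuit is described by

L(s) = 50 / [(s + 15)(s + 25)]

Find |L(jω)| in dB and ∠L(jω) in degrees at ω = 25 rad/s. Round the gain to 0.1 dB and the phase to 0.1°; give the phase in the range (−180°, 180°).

-26.3 dB, -104.0°

At s = jω = j25:
pole (s+15): 15 + j25 → |·| = √(15²+25²) = √850 ≈ 29.155, ∠ = arctan(25/15) ≈ 59.04°
pole (s+25): 25 + j25 → |·| = √(25²+25²) = √1250 ≈ 35.355, ∠ = arctan(25/25) ≈ 45.00°
|L| = 50 / 1030.8 ≈ 0.048506
Gain = 20 log₁₀(0.048506) ≈ -26.28 dB
∠L = 0.00° − 104.04° = -104.04°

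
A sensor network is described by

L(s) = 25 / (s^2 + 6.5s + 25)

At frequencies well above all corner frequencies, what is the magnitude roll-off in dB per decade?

Each pole contributes −20 dB/decade at high frequency; each zero contributes +20 dB/decade.
Net: 0 zero(s) − 2 pole(s) → -40 dB/decade.

-40 dB/decade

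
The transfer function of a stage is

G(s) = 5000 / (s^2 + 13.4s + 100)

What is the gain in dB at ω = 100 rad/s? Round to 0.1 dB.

-6.0 dB

At s = jω = j100:
quadratic: (j100)² + 13.4·j100 + 100 = -9900 + j1340 → |·| ≈ 9990.3, ∠ ≈ 172.29°
|G| = 5000 / 9990.3 ≈ 0.50049
Gain = 20 log₁₀(0.50049) ≈ -6.01 dB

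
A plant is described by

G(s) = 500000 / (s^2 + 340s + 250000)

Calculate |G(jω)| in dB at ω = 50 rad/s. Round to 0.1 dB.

6.1 dB

At s = jω = j50:
quadratic: (j50)² + 340·j50 + 250000 = 247500 + j17000 → |·| ≈ 2.4808e+05, ∠ ≈ 3.93°
|G| = 500000 / 2.4808e+05 ≈ 2.0155
Gain = 20 log₁₀(2.0155) ≈ 6.09 dB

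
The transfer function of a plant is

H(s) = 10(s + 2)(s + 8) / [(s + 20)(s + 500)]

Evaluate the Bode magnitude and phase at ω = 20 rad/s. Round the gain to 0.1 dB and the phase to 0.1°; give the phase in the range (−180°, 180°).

-10.3 dB, 105.2°

At s = jω = j20:
zero (s+2): 2 + j20 → |·| = √(2²+20²) = √404 ≈ 20.1, ∠ = arctan(20/2) ≈ 84.29°
zero (s+8): 8 + j20 → |·| = √(8²+20²) = √464 ≈ 21.541, ∠ = arctan(20/8) ≈ 68.20°
pole (s+20): 20 + j20 → |·| = √(20²+20²) = √800 ≈ 28.284, ∠ = arctan(20/20) ≈ 45.00°
pole (s+500): 500 + j20 → |·| = √(500²+20²) = √250400 ≈ 500.4, ∠ = arctan(20/500) ≈ 2.29°
|H| = 10 · 432.97 / 14153 ≈ 0.30592
Gain = 20 log₁₀(0.30592) ≈ -10.29 dB
∠H = 152.49° − 47.29° = 105.20°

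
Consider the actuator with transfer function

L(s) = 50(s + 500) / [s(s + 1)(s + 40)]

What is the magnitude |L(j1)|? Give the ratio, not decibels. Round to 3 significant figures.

442

At s = jω = j1:
zero (s+500): 500 + j1 → |·| = √(500²+1²) = √250001 ≈ 500, ∠ = arctan(1/500) ≈ 0.11°
pole (s+1): 1 + j1 → |·| = √(1²+1²) = √2 ≈ 1.4142, ∠ = arctan(1/1) ≈ 45.00°
pole (s+40): 40 + j1 → |·| = √(40²+1²) = √1601 ≈ 40.012, ∠ = arctan(1/40) ≈ 1.43°
pole at origin: |s| = 1, ∠ = 90.00° (in denominator)
|L| = 50 · 500 / 56.585 ≈ 441.81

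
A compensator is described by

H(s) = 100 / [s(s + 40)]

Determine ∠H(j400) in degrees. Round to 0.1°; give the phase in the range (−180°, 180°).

-174.3°

At s = jω = j400:
pole (s+40): 40 + j400 → |·| = √(40²+400²) = √161600 ≈ 402, ∠ = arctan(400/40) ≈ 84.29°
pole at origin: |s| = 400, ∠ = 90.00° (in denominator)
∠H = 0.00° − 174.29° = -174.29°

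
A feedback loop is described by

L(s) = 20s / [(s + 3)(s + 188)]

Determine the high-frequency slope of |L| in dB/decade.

Each pole contributes −20 dB/decade at high frequency; each zero contributes +20 dB/decade.
Net: 1 zero(s) − 2 pole(s) → -20 dB/decade.

-20 dB/decade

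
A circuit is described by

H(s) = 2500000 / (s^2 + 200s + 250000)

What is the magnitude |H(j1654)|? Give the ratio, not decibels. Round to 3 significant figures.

At s = jω = j1654:
quadratic: (j1654)² + 200·j1654 + 250000 = -2485716 + j330800 → |·| ≈ 2.5076e+06, ∠ ≈ 172.42°
|H| = 2500000 / 2.5076e+06 ≈ 0.99697

0.997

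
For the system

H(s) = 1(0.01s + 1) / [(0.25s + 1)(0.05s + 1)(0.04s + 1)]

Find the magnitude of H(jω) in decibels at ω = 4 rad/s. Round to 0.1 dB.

At ω = 4 rad/s:
zero (1 + j4·0.01) = 1 + j0.04 → |·| ≈ 1.0008, ∠ ≈ 2.29°
pole (1 + j4·0.25) = 1 + j1 → |·| ≈ 1.4142, ∠ ≈ 45.00°
pole (1 + j4·0.05) = 1 + j0.2 → |·| ≈ 1.0198, ∠ ≈ 11.31°
pole (1 + j4·0.04) = 1 + j0.16 → |·| ≈ 1.0127, ∠ ≈ 9.09°
|H| = 1 · 1.0008 / (1.4142 · 1.0198 · 1.0127) ≈ 0.68524
Gain = 20 log₁₀(0.68524) ≈ -3.28 dB

-3.3 dB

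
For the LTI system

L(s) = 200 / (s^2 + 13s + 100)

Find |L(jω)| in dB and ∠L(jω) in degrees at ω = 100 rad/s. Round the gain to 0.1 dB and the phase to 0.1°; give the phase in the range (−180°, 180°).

-34.0 dB, -172.5°

At s = jω = j100:
quadratic: (j100)² + 13·j100 + 100 = -9900 + j1300 → |·| ≈ 9985, ∠ ≈ 172.52°
|L| = 200 / 9985 ≈ 0.02003
Gain = 20 log₁₀(0.02003) ≈ -33.97 dB
∠L = 0.00° − 172.52° = -172.52°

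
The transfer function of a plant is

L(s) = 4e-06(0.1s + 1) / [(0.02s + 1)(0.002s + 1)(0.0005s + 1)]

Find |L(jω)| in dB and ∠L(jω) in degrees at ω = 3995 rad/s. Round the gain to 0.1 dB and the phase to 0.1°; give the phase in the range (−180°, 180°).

At ω = 3995 rad/s:
zero (1 + j3995·0.1) = 1 + j399.5 → |·| ≈ 399.5, ∠ ≈ 89.86°
pole (1 + j3995·0.02) = 1 + j79.9 → |·| ≈ 79.906, ∠ ≈ 89.28°
pole (1 + j3995·0.002) = 1 + j7.99 → |·| ≈ 8.0523, ∠ ≈ 82.87°
pole (1 + j3995·0.0005) = 1 + j1.9975 → |·| ≈ 2.2338, ∠ ≈ 63.41°
|L| = 4e-06 · 399.5 / (79.906 · 8.0523 · 2.2338) ≈ 1.1118e-06
Gain = 20 log₁₀(1.1118e-06) ≈ -119.08 dB
∠L = (89.86°) − (89.28° + 82.87° + 63.41°) = -145.70°

-119.1 dB, -145.7°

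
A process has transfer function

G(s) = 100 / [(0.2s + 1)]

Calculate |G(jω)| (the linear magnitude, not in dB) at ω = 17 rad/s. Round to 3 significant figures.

At ω = 17 rad/s:
pole (1 + j17·0.2) = 1 + j3.4 → |·| ≈ 3.544, ∠ ≈ 73.61°
|G| = 100 · 1 / (3.544) ≈ 28.217

28.2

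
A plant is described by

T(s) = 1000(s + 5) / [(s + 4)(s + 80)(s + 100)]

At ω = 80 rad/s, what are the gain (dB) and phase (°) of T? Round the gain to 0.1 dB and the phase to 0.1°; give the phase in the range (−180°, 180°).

At s = jω = j80:
zero (s+5): 5 + j80 → |·| = √(5²+80²) = √6425 ≈ 80.156, ∠ = arctan(80/5) ≈ 86.42°
pole (s+4): 4 + j80 → |·| = √(4²+80²) = √6416 ≈ 80.1, ∠ = arctan(80/4) ≈ 87.14°
pole (s+80): 80 + j80 → |·| = √(80²+80²) = √12800 ≈ 113.14, ∠ = arctan(80/80) ≈ 45.00°
pole (s+100): 100 + j80 → |·| = √(100²+80²) = √16400 ≈ 128.06, ∠ = arctan(80/100) ≈ 38.66°
|T| = 1000 · 80.156 / 1.1605e+06 ≈ 0.06907
Gain = 20 log₁₀(0.06907) ≈ -23.21 dB
∠T = 86.42° − 170.80° = -84.38°

-23.2 dB, -84.4°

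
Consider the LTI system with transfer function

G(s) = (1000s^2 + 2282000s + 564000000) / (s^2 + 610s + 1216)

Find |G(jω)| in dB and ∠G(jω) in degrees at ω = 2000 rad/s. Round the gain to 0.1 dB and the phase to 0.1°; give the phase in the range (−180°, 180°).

Substitute s = j2000:
Numerator: 1000(j2000)^2 + 2282000(j2000) + 564000000 = -3436000000 + j4564000000
Denominator: (j2000)^2 + 610(j2000) + 1216 = -3998784 + j1220000
|N| = √(3436000000² + 4564000000²) ≈ 5.7128e+09, ∠N ≈ 126.97°
|D| = √(3998784² + 1220000²) ≈ 4.1808e+06, ∠D ≈ 163.03°
|G| = 5.7128e+09 / 4.1808e+06 ≈ 1366.4
Gain = 20 log₁₀(1366.4) ≈ 62.71 dB
∠G = 126.97° − 163.03° = -36.06°

62.7 dB, -36.1°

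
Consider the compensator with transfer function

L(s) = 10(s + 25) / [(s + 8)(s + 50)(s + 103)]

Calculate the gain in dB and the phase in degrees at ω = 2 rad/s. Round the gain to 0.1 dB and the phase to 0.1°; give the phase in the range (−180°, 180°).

At s = jω = j2:
zero (s+25): 25 + j2 → |·| = √(25²+2²) = √629 ≈ 25.08, ∠ = arctan(2/25) ≈ 4.57°
pole (s+8): 8 + j2 → |·| = √(8²+2²) = √68 ≈ 8.2462, ∠ = arctan(2/8) ≈ 14.04°
pole (s+50): 50 + j2 → |·| = √(50²+2²) = √2504 ≈ 50.04, ∠ = arctan(2/50) ≈ 2.29°
pole (s+103): 103 + j2 → |·| = √(103²+2²) = √10613 ≈ 103.02, ∠ = arctan(2/103) ≈ 1.11°
|L| = 10 · 25.08 / 42510 ≈ 0.0058998
Gain = 20 log₁₀(0.0058998) ≈ -44.58 dB
∠L = 4.57° − 17.44° = -12.87°

-44.6 dB, -12.9°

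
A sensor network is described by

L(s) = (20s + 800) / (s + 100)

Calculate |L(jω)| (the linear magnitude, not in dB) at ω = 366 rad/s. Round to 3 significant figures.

Substitute s = j366:
Numerator: 20(j366) + 800 = 800 + j7320
Denominator: (j366) + 100 = 100 + j366
|N| = √(800² + 7320²) ≈ 7363.6, ∠N ≈ 83.76°
|D| = √(100² + 366²) ≈ 379.42, ∠D ≈ 74.72°
|L| = 7363.6 / 379.42 ≈ 19.408

19.4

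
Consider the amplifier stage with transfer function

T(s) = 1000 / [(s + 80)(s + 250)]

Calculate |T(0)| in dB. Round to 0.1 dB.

T(0) = 1000 / (80·250) = 0.05
20 log₁₀(0.05) ≈ -26.02 dB

-26.0 dB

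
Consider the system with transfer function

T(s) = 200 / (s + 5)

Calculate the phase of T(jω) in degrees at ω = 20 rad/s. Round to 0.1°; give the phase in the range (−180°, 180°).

-76.0°

At s = jω = j20:
pole (s+5): 5 + j20 → |·| = √(5²+20²) = √425 ≈ 20.616, ∠ = arctan(20/5) ≈ 75.96°
∠T = 0.00° − 75.96° = -75.96°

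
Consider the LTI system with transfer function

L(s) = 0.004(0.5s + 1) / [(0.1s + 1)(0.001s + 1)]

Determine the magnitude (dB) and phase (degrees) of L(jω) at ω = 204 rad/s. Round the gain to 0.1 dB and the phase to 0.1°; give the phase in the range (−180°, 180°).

At ω = 204 rad/s:
zero (1 + j204·0.5) = 1 + j102 → |·| ≈ 102, ∠ ≈ 89.44°
pole (1 + j204·0.1) = 1 + j20.4 → |·| ≈ 20.424, ∠ ≈ 87.19°
pole (1 + j204·0.001) = 1 + j0.204 → |·| ≈ 1.0206, ∠ ≈ 11.53°
|L| = 0.004 · 102 / (20.424 · 1.0206) ≈ 0.019573
Gain = 20 log₁₀(0.019573) ≈ -34.17 dB
∠L = (89.44°) − (87.19° + 11.53°) = -9.28°

-34.2 dB, -9.3°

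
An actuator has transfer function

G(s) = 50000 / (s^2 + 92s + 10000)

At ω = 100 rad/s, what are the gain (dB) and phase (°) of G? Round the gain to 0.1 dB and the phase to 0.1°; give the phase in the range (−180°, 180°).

14.7 dB, -90.0°

At s = jω = j100:
quadratic: (j100)² + 92·j100 + 10000 = 0 + j9200 → |·| ≈ 9200, ∠ ≈ 90.00°
|G| = 50000 / 9200 ≈ 5.4348
Gain = 20 log₁₀(5.4348) ≈ 14.70 dB
∠G = 0.00° − 90.00° = -90.00°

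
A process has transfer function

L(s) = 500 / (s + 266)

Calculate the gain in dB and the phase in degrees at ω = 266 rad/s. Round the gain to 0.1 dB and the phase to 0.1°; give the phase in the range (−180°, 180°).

2.5 dB, -45.0°

At s = jω = j266:
pole (s+266): 266 + j266 → |·| = √(266²+266²) = √141512 ≈ 376.18, ∠ = arctan(266/266) ≈ 45.00°
|L| = 500 / 376.18 ≈ 1.3292
Gain = 20 log₁₀(1.3292) ≈ 2.47 dB
∠L = 0.00° − 45.00° = -45.00°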